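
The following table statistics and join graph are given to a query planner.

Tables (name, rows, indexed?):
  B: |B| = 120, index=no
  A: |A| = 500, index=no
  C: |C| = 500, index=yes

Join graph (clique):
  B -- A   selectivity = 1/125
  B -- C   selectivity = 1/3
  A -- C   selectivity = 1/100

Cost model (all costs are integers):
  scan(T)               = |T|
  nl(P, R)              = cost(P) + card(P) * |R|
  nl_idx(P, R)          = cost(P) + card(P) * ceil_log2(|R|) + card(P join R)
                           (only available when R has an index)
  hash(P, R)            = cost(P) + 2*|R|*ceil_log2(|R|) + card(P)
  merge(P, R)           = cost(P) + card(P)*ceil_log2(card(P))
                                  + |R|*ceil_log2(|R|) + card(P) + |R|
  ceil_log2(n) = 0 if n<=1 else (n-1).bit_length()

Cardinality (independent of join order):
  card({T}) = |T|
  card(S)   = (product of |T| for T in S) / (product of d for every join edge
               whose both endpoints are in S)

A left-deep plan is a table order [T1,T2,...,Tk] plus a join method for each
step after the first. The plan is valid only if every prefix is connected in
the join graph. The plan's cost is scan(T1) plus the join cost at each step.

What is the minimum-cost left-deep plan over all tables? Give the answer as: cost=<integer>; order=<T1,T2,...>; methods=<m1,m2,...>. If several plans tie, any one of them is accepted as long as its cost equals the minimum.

cost=7800; order=A,B,C; methods=hash,nl_idx

Selinger DP (subsets sized 1..n):
  {B}: scan cost=120, card=120
  {A}: scan cost=500, card=500
  {C}: scan cost=500, card=500
  {AB}: card=480; try (B,hash)→2680, (A,merge)→6080, (B,merge)→6460, (A,hash)→9240, (A,nl)→60120, (B,nl)→60500; best=2680 via (B,hash)
  {BC}: card=20000; try (B,hash)→2680, (C,merge)→6080, (B,merge)→6460, (C,hash)→9240, (C,nl_idx)→21200, (C,nl)→60120 …(+1); best=2680 via (B,hash)
  {AC}: card=2500; try (C,nl_idx)→7500, (C,hash)→10000, (A,hash)→10000, (C,merge)→10500, (A,merge)→10500, (C,nl)→250500 …(+1); best=7500 via (C,nl_idx)
  {ABC}: card=800; try (C,nl_idx)→7800, (B,hash)→11680, (C,hash)→12160, (C,merge)→12480, (A,hash)→31680, (B,merge)→40960 …(+4); best=7800 via (C,nl_idx)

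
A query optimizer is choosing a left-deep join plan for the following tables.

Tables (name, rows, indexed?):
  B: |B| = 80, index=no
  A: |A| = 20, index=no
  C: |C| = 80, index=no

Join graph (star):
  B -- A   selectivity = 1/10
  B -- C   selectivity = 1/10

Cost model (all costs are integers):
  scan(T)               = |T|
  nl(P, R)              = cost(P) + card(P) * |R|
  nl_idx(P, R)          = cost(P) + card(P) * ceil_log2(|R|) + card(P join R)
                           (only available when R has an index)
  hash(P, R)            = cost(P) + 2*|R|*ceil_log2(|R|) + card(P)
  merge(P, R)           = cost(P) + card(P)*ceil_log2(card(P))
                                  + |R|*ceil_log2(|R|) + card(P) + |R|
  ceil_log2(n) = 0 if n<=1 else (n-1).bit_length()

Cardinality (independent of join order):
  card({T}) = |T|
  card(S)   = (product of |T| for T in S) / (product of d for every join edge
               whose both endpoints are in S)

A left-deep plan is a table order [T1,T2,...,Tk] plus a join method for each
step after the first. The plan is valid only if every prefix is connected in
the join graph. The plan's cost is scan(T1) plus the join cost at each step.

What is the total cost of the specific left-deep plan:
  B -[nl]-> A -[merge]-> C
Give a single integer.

step 1: scan B: cost=80, card=80
step 2: join A via nl
    card(P join A) = 80*20/(10) = 160
    cost = 80 + 80*20 = 1680
step 3: join C via merge
    card(P join C) = 160*80/(10) = 1280
    cost = 1680 + 160*8 + 80*7 + 160 + 80 = 3760

3760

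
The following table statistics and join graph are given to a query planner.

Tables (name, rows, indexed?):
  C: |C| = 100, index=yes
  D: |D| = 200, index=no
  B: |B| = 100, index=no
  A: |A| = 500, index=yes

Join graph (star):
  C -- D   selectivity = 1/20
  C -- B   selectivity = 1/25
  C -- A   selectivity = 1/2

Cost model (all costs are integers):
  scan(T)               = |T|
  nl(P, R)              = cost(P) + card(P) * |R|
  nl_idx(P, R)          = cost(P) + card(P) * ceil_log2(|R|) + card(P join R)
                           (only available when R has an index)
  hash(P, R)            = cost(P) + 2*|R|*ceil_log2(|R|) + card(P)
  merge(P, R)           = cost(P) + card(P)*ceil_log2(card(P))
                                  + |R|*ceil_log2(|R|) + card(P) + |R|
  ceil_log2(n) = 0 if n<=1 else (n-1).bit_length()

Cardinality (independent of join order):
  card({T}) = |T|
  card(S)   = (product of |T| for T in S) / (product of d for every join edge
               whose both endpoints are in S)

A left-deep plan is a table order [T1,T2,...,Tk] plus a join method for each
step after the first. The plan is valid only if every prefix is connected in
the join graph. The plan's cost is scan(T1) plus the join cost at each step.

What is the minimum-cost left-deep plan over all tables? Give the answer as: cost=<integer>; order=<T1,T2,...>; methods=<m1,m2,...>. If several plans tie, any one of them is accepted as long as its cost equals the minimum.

Selinger DP (subsets sized 1..n):
  {C}: scan cost=100, card=100
  {D}: scan cost=200, card=200
  {B}: scan cost=100, card=100
  {A}: scan cost=500, card=500
  {CD}: card=1000; try (C,hash)→1800, (C,nl_idx)→2600, (D,merge)→2700, (C,merge)→2800, (D,hash)→3400, (D,nl)→20100 …(+1); best=1800 via (C,hash)
  {BC}: card=400; try (C,nl_idx)→1200, (C,hash)→1600, (B,hash)→1600, (C,merge)→1700, (B,merge)→1700, (C,nl)→10100 …(+1); best=1200 via (C,nl_idx)
  {AC}: card=25000; try (C,hash)→2400, (A,merge)→5900, (C,merge)→6300, (A,hash)→9200, (A,nl_idx)→26000, (C,nl_idx)→29000 …(+2); best=2400 via (C,hash)
  {BCD}: card=4000; try (B,hash)→4200, (D,hash)→4800, (D,merge)→7000, (B,merge)→13600, (D,nl)→81200, (B,nl)→101800; best=4200 via (B,hash)
  {ACD}: card=250000; try (A,hash)→11800, (A,merge)→17800, (D,hash)→30600, (A,nl_idx)→260800, (D,merge)→404200, (A,nl)→501800 …(+1); best=11800 via (A,hash)
  {ABC}: card=100000; try (A,merge)→10200, (A,hash)→10600, (B,hash)→28800, (A,nl_idx)→104800, (A,nl)→201200, (B,merge)→403200 …(+1); best=10200 via (A,merge)
  {ABCD}: card=1000000; try (A,hash)→17200, (A,merge)→61200, (D,hash)→113400, (B,hash)→263200, (A,nl_idx)→1040200, (D,merge)→1812000 …(+4); best=17200 via (A,hash)

cost=17200; order=D,C,B,A; methods=hash,hash,hash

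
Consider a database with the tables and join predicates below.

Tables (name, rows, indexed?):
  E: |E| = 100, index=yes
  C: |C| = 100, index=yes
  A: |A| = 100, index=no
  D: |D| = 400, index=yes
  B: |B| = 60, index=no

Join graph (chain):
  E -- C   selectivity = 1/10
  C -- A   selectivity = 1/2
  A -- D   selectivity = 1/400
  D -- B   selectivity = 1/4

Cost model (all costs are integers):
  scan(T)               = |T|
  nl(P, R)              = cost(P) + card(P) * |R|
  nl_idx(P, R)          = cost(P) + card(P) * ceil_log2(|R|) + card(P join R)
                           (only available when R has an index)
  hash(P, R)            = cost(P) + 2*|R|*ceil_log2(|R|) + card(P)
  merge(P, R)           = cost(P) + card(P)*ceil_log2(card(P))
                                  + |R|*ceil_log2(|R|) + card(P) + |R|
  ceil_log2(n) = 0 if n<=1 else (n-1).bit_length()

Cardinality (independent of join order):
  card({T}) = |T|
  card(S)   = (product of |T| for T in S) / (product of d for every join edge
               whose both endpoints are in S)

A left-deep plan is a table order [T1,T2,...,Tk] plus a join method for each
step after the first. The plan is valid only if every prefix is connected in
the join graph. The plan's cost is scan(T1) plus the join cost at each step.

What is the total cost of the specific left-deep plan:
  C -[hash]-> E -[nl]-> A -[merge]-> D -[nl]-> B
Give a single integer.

3955600

step 1: scan C: cost=100, card=100
step 2: join E via hash
    card(P join E) = 100*100/(10) = 1000
    cost = 100 + 2*100*7 + 100 = 1600
step 3: join A via nl
    card(P join A) = 1000*100/(2) = 50000
    cost = 1600 + 1000*100 = 101600
step 4: join D via merge
    card(P join D) = 50000*400/(400) = 50000
    cost = 101600 + 50000*16 + 400*9 + 50000 + 400 = 955600
step 5: join B via nl
    card(P join B) = 50000*60/(4) = 750000
    cost = 955600 + 50000*60 = 3955600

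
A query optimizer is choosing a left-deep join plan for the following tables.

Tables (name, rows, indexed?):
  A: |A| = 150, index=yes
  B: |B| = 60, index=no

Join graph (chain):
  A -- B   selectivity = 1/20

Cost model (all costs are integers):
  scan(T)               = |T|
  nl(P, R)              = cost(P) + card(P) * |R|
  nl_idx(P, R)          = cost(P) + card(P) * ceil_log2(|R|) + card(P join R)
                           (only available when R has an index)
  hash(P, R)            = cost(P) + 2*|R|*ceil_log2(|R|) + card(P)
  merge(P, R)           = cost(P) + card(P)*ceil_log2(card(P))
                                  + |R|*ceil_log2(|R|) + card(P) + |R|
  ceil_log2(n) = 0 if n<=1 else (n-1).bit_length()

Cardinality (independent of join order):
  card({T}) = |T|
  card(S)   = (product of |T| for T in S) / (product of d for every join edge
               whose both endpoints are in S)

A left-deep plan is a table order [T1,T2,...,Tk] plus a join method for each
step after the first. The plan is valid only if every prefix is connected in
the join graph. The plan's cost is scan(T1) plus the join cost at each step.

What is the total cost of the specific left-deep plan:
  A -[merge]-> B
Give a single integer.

step 1: scan A: cost=150, card=150
step 2: join B via merge
    card(P join B) = 150*60/(20) = 450
    cost = 150 + 150*8 + 60*6 + 150 + 60 = 1920

1920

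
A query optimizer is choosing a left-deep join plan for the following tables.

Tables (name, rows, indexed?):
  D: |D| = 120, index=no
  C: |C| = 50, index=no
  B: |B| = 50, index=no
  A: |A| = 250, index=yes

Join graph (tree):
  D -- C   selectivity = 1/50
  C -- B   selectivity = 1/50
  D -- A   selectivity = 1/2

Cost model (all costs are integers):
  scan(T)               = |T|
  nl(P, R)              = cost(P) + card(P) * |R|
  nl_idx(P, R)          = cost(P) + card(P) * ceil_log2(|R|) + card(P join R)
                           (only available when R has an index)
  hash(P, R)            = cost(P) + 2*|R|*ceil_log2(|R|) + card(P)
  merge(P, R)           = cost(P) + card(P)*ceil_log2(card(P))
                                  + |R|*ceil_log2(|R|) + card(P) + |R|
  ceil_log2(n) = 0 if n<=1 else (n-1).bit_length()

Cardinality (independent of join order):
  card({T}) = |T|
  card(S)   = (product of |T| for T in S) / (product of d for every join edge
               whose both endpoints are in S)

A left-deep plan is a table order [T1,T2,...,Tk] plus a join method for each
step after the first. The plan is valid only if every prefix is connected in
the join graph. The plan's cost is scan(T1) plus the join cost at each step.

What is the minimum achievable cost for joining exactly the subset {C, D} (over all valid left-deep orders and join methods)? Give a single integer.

840

Selinger DP over subsets of {C,D}:
  {D}: scan cost=120, card=120
  {C}: scan cost=50, card=50
  {CD}: card=120; try (C,hash)→840, (D,merge)→1360, (C,merge)→1430, (D,hash)→1780, (D,nl)→6050, (C,nl)→6120; best=840 via (C,hash)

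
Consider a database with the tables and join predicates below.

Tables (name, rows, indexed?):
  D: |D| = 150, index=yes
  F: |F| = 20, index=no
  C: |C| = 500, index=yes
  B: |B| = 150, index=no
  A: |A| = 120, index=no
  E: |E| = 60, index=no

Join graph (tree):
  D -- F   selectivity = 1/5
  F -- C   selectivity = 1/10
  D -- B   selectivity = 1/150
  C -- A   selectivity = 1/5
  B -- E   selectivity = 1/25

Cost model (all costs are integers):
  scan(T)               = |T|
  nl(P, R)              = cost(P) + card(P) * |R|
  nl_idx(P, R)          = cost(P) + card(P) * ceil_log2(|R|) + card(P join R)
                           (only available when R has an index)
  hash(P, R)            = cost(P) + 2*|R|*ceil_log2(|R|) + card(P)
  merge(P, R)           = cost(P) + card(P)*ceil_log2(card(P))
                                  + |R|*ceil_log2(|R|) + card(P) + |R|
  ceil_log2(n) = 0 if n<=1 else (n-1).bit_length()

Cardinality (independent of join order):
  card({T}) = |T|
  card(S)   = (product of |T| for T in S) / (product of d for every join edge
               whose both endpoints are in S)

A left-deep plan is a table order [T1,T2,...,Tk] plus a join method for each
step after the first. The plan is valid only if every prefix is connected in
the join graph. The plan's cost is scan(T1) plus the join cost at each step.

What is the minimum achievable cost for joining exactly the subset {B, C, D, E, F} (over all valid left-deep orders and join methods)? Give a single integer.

Selinger DP over subsets of {B,C,D,E,F}:
  {D}: scan cost=150, card=150
  {F}: scan cost=20, card=20
  {C}: scan cost=500, card=500
  {B}: scan cost=150, card=150
  {E}: scan cost=60, card=60
  {DF}: card=600; try (F,hash)→500, (D,nl_idx)→780, (D,merge)→1490, (F,merge)→1620, (D,hash)→2440, (D,nl)→3020 …(+1); best=500 via (F,hash)
  {BD}: card=150; try (D,nl_idx)→1500, (D,hash)→2700, (B,hash)→2700, (D,merge)→2850, (B,merge)→2850, (D,nl)→22650 …(+1); best=1500 via (D,nl_idx)
  {CF}: card=1000; try (F,hash)→1200, (C,nl_idx)→1200, (C,merge)→5140, (F,merge)→5620, (C,hash)→9040, (C,nl)→10020 …(+1); best=1200 via (F,hash)
  {BE}: card=360; try (E,hash)→1020, (B,merge)→1830, (E,merge)→1920, (B,hash)→2520, (B,nl)→9060, (E,nl)→9150; best=1020 via (E,hash)
  {CDF}: card=30000; try (D,hash)→4600, (C,hash)→10100, (C,merge)→12100, (D,merge)→13550, (C,nl_idx)→35900, (D,nl_idx)→39200 …(+2); best=4600 via (D,hash)
  {BDF}: card=600; try (F,hash)→1850, (F,merge)→2970, (B,hash)→3500, (F,nl)→4500, (B,merge)→8450, (B,nl)→90500; best=1850 via (F,hash)
  {BDE}: card=360; try (E,hash)→2370, (E,merge)→3270, (D,hash)→3780, (D,nl_idx)→4260, (D,merge)→5970, (E,nl)→10500 …(+1); best=2370 via (E,hash)
  {BCDF}: card=30000; try (C,hash)→11450, (C,merge)→13450, (B,hash)→37000, (C,nl_idx)→37250, (C,nl)→301850, (B,merge)→485950 …(+1); best=11450 via (C,hash)
  {BDEF}: card=1440; try (F,hash)→2930, (E,hash)→3170, (F,merge)→6090, (E,merge)→8870, (F,nl)→9570, (E,nl)→37850; best=2930 via (F,hash)
  {BCDEF}: card=72000; try (C,hash)→13370, (C,merge)→25210, (E,hash)→42170, (C,nl_idx)→87890, (E,merge)→491870, (C,nl)→722930 …(+1); best=13370 via (C,hash)

13370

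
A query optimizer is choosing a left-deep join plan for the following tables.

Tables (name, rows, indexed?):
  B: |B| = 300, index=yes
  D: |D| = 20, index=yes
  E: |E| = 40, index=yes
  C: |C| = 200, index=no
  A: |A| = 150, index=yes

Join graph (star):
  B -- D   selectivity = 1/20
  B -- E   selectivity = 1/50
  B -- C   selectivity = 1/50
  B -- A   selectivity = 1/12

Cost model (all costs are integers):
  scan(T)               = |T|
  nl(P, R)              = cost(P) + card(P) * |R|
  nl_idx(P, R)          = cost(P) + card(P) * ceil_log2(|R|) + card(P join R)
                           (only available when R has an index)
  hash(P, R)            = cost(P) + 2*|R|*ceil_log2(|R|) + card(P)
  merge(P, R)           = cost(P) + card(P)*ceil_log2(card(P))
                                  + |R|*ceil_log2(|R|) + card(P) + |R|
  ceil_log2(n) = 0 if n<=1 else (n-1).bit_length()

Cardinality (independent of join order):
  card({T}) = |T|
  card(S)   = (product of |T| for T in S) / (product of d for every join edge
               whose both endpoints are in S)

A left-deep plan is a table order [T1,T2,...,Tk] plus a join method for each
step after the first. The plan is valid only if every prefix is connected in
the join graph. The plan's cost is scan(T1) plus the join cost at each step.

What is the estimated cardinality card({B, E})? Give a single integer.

Tables in S: B(300), E(40)
Edges inside S: B-E(d=50)
numerator = 300 * 40 = 12000
denominator = 50 = 50
card(S) = 12000 / 50 = 240

240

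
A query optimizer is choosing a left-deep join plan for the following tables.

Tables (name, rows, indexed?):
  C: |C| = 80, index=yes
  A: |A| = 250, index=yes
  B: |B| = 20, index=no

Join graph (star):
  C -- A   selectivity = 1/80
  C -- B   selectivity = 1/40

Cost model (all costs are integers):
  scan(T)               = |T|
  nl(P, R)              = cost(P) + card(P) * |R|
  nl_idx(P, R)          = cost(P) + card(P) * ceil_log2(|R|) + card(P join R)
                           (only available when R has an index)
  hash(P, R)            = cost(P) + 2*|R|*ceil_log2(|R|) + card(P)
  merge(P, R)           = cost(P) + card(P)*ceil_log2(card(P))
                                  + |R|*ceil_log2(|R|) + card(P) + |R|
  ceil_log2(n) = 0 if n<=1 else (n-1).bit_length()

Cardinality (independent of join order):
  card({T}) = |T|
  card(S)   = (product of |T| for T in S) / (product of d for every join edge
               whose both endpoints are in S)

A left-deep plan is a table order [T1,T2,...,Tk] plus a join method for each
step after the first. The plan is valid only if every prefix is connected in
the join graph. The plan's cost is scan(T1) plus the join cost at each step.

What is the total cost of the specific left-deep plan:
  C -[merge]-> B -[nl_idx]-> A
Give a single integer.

step 1: scan C: cost=80, card=80
step 2: join B via merge
    card(P join B) = 80*20/(40) = 40
    cost = 80 + 80*7 + 20*5 + 80 + 20 = 840
step 3: join A via nl_idx
    card(P join A) = 40*250/(80) = 125
    cost = 840 + 40*8 + 125 = 1285

1285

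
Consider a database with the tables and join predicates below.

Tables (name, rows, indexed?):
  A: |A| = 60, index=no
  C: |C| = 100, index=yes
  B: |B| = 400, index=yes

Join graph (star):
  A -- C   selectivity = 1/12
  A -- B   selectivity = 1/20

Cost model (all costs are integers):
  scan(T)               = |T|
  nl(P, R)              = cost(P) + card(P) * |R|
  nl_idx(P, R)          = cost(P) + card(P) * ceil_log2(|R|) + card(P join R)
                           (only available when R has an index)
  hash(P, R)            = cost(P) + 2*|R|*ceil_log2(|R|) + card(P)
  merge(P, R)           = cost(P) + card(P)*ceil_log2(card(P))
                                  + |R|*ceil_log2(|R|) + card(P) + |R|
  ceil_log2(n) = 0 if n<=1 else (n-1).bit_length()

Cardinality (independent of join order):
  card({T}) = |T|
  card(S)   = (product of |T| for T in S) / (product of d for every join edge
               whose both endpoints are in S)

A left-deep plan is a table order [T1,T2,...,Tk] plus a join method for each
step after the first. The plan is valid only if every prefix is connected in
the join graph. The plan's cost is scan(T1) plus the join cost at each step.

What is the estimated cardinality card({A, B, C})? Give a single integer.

10000

Tables in S: A(60), B(400), C(100)
Edges inside S: A-C(d=12), A-B(d=20)
numerator = 60 * 400 * 100 = 2400000
denominator = 12 * 20 = 240
card(S) = 2400000 / 240 = 10000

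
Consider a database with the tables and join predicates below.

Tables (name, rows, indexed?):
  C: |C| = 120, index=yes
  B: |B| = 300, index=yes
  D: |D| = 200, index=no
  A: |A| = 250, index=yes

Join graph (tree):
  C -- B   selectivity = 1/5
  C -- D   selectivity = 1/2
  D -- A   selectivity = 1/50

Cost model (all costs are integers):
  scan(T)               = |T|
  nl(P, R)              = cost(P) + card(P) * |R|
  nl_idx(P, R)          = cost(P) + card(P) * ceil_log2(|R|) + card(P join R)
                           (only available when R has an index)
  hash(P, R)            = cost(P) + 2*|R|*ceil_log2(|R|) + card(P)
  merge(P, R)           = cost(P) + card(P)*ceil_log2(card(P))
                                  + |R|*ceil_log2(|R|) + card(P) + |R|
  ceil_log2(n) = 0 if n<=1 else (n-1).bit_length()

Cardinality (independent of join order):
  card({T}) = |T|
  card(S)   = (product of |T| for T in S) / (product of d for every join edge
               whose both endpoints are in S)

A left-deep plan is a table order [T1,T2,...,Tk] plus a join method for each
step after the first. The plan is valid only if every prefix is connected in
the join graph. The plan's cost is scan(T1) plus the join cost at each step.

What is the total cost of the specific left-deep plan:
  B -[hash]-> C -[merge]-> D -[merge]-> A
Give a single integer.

15227130

step 1: scan B: cost=300, card=300
step 2: join C via hash
    card(P join C) = 300*120/(5) = 7200
    cost = 300 + 2*120*7 + 300 = 2280
step 3: join D via merge
    card(P join D) = 7200*200/(2) = 720000
    cost = 2280 + 7200*13 + 200*8 + 7200 + 200 = 104880
step 4: join A via merge
    card(P join A) = 720000*250/(50) = 3600000
    cost = 104880 + 720000*20 + 250*8 + 720000 + 250 = 15227130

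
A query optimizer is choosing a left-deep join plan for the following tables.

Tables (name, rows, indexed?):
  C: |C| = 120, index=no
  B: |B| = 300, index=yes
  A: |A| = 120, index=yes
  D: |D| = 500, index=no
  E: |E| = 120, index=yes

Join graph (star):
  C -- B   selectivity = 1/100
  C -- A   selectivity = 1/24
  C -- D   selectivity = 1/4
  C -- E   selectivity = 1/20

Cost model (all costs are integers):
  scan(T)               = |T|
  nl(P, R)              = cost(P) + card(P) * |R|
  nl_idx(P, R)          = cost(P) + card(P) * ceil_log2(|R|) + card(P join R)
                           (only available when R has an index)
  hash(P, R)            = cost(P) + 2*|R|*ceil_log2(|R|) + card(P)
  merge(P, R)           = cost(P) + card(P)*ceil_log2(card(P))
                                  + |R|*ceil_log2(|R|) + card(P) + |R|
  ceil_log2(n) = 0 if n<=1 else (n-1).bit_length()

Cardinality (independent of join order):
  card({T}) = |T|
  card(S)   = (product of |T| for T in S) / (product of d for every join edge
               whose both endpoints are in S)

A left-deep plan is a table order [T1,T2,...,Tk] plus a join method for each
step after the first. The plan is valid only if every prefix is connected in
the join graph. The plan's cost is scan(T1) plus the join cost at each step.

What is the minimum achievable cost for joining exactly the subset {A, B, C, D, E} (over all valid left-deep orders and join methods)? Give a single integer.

26880

Selinger DP over subsets of {A,B,C,D,E}:
  {C}: scan cost=120, card=120
  {B}: scan cost=300, card=300
  {A}: scan cost=120, card=120
  {D}: scan cost=500, card=500
  {E}: scan cost=120, card=120
  {BC}: card=360; try (B,nl_idx)→1560, (C,hash)→2280, (B,merge)→4080, (C,merge)→4260, (B,hash)→5640, (B,nl)→36120 …(+1); best=1560 via (B,nl_idx)
  {AC}: card=600; try (A,nl_idx)→1560, (C,hash)→1920, (A,hash)→1920, (C,merge)→2040, (A,merge)→2040, (C,nl)→14520 …(+1); best=1560 via (A,nl_idx)
  {CD}: card=15000; try (C,hash)→2680, (D,merge)→6080, (C,merge)→6460, (D,hash)→9240, (D,nl)→60120, (C,nl)→60500; best=2680 via (C,hash)
  {CE}: card=720; try (E,nl_idx)→1680, (E,hash)→1920, (C,hash)→1920, (E,merge)→2040, (C,merge)→2040, (E,nl)→14520 …(+1); best=1680 via (E,nl_idx)
  {ABC}: card=1800; try (A,hash)→3600, (A,nl_idx)→5880, (A,merge)→6120, (B,hash)→7560, (B,nl_idx)→8760, (B,merge)→11160 …(+2); best=3600 via (A,hash)
  {BCD}: card=45000; try (D,merge)→10160, (D,hash)→10920, (B,hash)→23080, (D,nl)→181560, (B,nl_idx)→182680, (B,merge)→230680 …(+1); best=10160 via (D,merge)
  {BCE}: card=2160; try (E,hash)→3600, (E,merge)→6120, (E,nl_idx)→6240, (B,hash)→7800, (B,nl_idx)→10320, (B,merge)→12600 …(+2); best=3600 via (E,hash)
  {ACD}: card=75000; try (D,hash)→11160, (D,merge)→13160, (A,hash)→19360, (A,nl_idx)→182680, (A,merge)→228640, (D,nl)→301560 …(+1); best=11160 via (D,hash)
  {ACE}: card=3600; try (E,hash)→3840, (A,hash)→4080, (E,merge)→9120, (E,nl_idx)→9360, (A,nl_idx)→10320, (A,merge)→10560 …(+2); best=3840 via (E,hash)
  {CDE}: card=90000; try (D,hash)→11400, (D,merge)→14600, (E,hash)→19360, (E,nl_idx)→197680, (E,merge)→228640, (D,nl)→361680 …(+1); best=11400 via (D,hash)
  {ABCD}: card=225000; try (D,hash)→14400, (D,merge)→30200, (A,hash)→56840, (B,hash)→91560, (A,nl_idx)→550160, (A,merge)→776120 …(+5); best=14400 via (D,hash)
  {ABCE}: card=10800; try (E,hash)→7080, (A,hash)→7440, (B,hash)→12840, (E,merge)→26160, (E,nl_idx)→27000, (A,nl_idx)→29520 …(+6); best=7080 via (E,hash)
  {BCDE}: card=270000; try (D,hash)→14760, (D,merge)→36680, (E,hash)→56840, (B,hash)→106800, (E,nl_idx)→595160, (E,merge)→776120 …(+5); best=14760 via (D,hash)
  {ACDE}: card=450000; try (D,hash)→16440, (D,merge)→55640, (E,hash)→87840, (A,hash)→103080, (E,nl_idx)→986160, (A,nl_idx)→1091400 …(+5); best=16440 via (D,hash)
  {ABCDE}: card=1350000; try (D,hash)→26880, (D,merge)→174080, (E,hash)→241080, (A,hash)→286440, (B,hash)→471840, (E,nl_idx)→2939400 …(+9); best=26880 via (D,hash)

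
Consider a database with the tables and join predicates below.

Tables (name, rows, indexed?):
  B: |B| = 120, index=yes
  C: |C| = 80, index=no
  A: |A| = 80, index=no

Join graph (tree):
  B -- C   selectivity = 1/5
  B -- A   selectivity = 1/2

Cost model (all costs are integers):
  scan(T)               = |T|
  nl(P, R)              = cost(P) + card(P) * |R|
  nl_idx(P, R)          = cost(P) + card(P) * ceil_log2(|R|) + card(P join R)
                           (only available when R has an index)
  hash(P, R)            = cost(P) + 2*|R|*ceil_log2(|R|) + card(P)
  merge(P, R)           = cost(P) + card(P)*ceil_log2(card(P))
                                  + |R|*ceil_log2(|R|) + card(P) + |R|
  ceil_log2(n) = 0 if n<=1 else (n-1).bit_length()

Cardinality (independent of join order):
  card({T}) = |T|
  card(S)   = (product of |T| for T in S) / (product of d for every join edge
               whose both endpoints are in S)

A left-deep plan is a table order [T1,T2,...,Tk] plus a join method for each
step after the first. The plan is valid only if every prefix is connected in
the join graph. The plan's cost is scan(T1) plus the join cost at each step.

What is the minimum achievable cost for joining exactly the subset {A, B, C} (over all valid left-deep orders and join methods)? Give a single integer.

Selinger DP over subsets of {A,B,C}:
  {B}: scan cost=120, card=120
  {C}: scan cost=80, card=80
  {A}: scan cost=80, card=80
  {BC}: card=1920; try (C,hash)→1360, (B,merge)→1680, (C,merge)→1720, (B,hash)→1840, (B,nl_idx)→2560, (B,nl)→9680 …(+1); best=1360 via (C,hash)
  {AB}: card=4800; try (A,hash)→1360, (B,merge)→1680, (A,merge)→1720, (B,hash)→1840, (B,nl_idx)→5440, (B,nl)→9680 …(+1); best=1360 via (A,hash)
  {ABC}: card=76800; try (A,hash)→4400, (C,hash)→7280, (A,merge)→25040, (C,merge)→69200, (A,nl)→154960, (C,nl)→385360; best=4400 via (A,hash)

4400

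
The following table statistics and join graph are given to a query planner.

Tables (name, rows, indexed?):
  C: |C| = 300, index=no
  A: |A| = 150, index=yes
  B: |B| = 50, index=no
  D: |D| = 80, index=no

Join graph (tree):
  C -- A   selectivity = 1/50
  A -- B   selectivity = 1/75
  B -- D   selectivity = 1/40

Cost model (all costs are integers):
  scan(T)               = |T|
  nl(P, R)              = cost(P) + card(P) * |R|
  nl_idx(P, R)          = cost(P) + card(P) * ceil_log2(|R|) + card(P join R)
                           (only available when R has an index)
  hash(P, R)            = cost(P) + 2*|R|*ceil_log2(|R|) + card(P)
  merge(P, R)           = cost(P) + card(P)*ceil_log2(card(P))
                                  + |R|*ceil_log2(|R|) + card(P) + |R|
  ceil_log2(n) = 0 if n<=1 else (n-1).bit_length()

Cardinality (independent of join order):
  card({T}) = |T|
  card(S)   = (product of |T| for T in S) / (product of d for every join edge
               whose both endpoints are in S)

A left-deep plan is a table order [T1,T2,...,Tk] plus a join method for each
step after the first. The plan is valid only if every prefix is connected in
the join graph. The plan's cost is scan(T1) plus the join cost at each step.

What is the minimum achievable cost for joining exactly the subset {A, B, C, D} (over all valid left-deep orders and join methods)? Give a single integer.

6070

Selinger DP over subsets of {A,B,C,D}:
  {C}: scan cost=300, card=300
  {A}: scan cost=150, card=150
  {B}: scan cost=50, card=50
  {D}: scan cost=80, card=80
  {AC}: card=900; try (A,hash)→3000, (A,nl_idx)→3600, (C,merge)→4500, (A,merge)→4650, (C,hash)→5700, (C,nl)→45150 …(+1); best=3000 via (A,hash)
  {AB}: card=100; try (A,nl_idx)→550, (B,hash)→900, (A,merge)→1750, (B,merge)→1850, (A,hash)→2500, (A,nl)→7550 …(+1); best=550 via (A,nl_idx)
  {BD}: card=100; try (B,hash)→760, (D,merge)→1040, (B,merge)→1070, (D,hash)→1220, (D,nl)→4050, (B,nl)→4080; best=760 via (B,hash)
  {ABC}: card=600; try (C,merge)→4350, (B,hash)→4500, (C,hash)→6050, (B,merge)→13250, (C,nl)→30550, (B,nl)→48000; best=4350 via (C,merge)
  {ABD}: card=200; try (A,nl_idx)→1760, (D,hash)→1770, (D,merge)→1990, (A,merge)→2910, (A,hash)→3260, (D,nl)→8550 …(+1); best=1760 via (A,nl_idx)
  {ABCD}: card=1200; try (D,hash)→6070, (C,merge)→6560, (C,hash)→7360, (D,merge)→11590, (D,nl)→52350, (C,nl)→61760; best=6070 via (D,hash)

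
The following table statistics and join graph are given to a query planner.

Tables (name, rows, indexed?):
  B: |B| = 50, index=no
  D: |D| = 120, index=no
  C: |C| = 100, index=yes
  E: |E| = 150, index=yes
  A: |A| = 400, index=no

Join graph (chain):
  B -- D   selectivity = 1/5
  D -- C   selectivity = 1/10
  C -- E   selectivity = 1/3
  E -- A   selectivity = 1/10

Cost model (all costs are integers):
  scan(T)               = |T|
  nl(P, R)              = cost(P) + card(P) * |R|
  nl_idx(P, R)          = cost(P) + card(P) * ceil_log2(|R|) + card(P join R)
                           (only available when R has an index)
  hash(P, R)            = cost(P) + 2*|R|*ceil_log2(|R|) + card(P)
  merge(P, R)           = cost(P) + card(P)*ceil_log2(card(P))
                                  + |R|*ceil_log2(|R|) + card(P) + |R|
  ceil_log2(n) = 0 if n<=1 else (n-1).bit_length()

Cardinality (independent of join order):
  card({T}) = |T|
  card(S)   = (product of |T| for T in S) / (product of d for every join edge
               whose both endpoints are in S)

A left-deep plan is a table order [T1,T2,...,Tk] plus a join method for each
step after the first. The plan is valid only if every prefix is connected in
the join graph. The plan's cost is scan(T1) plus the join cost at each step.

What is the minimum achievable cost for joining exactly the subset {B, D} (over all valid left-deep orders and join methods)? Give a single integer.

Selinger DP over subsets of {B,D}:
  {B}: scan cost=50, card=50
  {D}: scan cost=120, card=120
  {BD}: card=1200; try (B,hash)→840, (D,merge)→1360, (B,merge)→1430, (D,hash)→1780, (D,nl)→6050, (B,nl)→6120; best=840 via (B,hash)

840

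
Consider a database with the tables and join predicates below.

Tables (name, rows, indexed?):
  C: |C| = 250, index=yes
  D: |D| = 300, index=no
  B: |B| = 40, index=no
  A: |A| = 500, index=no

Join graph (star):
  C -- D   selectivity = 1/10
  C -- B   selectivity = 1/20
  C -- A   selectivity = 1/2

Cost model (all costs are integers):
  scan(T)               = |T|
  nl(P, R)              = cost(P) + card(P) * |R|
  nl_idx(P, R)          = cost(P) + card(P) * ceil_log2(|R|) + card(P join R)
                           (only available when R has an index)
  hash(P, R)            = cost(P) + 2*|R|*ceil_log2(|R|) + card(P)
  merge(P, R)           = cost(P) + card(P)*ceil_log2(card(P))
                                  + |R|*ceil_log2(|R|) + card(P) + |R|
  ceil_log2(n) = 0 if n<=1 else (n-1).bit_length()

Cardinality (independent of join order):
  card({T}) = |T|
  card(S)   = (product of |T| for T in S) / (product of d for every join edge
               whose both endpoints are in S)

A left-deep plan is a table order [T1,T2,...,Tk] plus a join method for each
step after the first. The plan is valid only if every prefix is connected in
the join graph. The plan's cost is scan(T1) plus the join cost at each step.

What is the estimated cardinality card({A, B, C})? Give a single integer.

125000

Tables in S: A(500), B(40), C(250)
Edges inside S: C-B(d=20), C-A(d=2)
numerator = 500 * 40 * 250 = 5000000
denominator = 20 * 2 = 40
card(S) = 5000000 / 40 = 125000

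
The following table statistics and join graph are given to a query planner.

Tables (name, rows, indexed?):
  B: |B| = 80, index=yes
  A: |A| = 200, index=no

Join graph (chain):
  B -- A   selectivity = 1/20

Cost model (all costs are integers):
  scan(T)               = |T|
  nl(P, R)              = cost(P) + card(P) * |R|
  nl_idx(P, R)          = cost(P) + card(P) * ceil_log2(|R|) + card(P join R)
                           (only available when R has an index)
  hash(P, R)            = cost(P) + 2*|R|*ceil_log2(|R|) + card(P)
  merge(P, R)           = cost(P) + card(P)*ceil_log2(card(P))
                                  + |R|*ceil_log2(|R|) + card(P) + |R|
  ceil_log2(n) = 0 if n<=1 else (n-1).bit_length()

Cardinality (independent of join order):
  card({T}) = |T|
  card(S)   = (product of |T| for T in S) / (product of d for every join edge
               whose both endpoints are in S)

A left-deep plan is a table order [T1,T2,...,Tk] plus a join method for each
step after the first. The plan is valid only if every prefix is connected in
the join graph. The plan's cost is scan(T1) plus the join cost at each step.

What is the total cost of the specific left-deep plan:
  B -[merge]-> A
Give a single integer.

step 1: scan B: cost=80, card=80
step 2: join A via merge
    card(P join A) = 80*200/(20) = 800
    cost = 80 + 80*7 + 200*8 + 80 + 200 = 2520

2520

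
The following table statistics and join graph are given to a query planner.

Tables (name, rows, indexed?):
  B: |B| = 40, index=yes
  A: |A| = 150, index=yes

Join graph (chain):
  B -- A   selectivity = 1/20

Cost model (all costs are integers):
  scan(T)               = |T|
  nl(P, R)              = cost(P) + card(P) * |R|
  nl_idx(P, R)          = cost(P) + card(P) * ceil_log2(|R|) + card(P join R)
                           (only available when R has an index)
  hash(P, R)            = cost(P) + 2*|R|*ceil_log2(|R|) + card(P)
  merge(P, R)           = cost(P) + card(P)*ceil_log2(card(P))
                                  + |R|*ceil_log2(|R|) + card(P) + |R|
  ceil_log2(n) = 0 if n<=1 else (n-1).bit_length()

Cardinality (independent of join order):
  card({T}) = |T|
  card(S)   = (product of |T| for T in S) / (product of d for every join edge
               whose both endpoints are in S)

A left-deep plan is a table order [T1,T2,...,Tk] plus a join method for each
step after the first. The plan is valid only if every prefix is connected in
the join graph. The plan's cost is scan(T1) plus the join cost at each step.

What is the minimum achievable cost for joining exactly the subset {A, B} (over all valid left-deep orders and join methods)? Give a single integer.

Selinger DP over subsets of {A,B}:
  {B}: scan cost=40, card=40
  {A}: scan cost=150, card=150
  {AB}: card=300; try (A,nl_idx)→660, (B,hash)→780, (B,nl_idx)→1350, (A,merge)→1670, (B,merge)→1780, (A,hash)→2480 …(+2); best=660 via (A,nl_idx)

660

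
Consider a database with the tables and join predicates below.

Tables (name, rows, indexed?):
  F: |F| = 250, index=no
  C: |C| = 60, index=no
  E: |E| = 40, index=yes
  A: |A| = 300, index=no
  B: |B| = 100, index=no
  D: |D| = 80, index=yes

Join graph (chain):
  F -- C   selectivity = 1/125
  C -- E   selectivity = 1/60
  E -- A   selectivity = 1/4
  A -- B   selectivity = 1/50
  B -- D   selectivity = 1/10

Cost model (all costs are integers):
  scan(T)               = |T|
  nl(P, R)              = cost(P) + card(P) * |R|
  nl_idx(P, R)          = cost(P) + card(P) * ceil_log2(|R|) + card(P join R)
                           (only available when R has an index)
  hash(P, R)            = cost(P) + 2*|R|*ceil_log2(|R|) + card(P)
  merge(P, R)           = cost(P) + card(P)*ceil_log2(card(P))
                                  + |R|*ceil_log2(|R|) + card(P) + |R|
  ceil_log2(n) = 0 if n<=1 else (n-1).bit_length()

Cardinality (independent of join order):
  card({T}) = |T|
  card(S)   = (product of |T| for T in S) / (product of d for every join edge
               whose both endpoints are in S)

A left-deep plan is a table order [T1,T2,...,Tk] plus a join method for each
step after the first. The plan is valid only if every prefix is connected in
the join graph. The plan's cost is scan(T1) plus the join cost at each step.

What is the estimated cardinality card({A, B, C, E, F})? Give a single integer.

Tables in S: A(300), B(100), C(60), E(40), F(250)
Edges inside S: F-C(d=125), C-E(d=60), E-A(d=4), A-B(d=50)
numerator = 300 * 100 * 60 * 40 * 250 = 18000000000
denominator = 125 * 60 * 4 * 50 = 1500000
card(S) = 18000000000 / 1500000 = 12000

12000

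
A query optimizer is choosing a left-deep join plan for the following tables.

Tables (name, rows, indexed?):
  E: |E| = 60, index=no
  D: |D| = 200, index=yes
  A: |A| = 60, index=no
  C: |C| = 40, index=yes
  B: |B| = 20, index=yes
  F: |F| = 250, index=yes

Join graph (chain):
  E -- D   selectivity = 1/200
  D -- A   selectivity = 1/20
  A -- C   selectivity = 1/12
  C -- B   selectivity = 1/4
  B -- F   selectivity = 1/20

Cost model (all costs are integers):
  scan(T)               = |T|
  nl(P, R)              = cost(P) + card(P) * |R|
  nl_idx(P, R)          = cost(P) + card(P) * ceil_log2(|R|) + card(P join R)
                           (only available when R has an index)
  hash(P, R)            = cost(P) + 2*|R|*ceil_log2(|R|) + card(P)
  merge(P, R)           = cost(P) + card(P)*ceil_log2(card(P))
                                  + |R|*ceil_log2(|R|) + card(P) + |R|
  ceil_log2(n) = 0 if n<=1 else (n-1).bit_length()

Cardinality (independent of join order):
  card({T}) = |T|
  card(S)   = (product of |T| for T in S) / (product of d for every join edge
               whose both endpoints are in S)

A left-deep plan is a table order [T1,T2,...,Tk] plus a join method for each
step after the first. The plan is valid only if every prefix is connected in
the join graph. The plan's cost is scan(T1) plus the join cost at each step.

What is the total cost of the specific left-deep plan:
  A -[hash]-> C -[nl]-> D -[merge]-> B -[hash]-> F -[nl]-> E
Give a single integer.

step 1: scan A: cost=60, card=60
step 2: join C via hash
    card(P join C) = 60*40/(12) = 200
    cost = 60 + 2*40*6 + 60 = 600
step 3: join D via nl
    card(P join D) = 200*200/(20) = 2000
    cost = 600 + 200*200 = 40600
step 4: join B via merge
    card(P join B) = 2000*20/(4) = 10000
    cost = 40600 + 2000*11 + 20*5 + 2000 + 20 = 64720
step 5: join F via hash
    card(P join F) = 10000*250/(20) = 125000
    cost = 64720 + 2*250*8 + 10000 = 78720
step 6: join E via nl
    card(P join E) = 125000*60/(200) = 37500
    cost = 78720 + 125000*60 = 7578720

7578720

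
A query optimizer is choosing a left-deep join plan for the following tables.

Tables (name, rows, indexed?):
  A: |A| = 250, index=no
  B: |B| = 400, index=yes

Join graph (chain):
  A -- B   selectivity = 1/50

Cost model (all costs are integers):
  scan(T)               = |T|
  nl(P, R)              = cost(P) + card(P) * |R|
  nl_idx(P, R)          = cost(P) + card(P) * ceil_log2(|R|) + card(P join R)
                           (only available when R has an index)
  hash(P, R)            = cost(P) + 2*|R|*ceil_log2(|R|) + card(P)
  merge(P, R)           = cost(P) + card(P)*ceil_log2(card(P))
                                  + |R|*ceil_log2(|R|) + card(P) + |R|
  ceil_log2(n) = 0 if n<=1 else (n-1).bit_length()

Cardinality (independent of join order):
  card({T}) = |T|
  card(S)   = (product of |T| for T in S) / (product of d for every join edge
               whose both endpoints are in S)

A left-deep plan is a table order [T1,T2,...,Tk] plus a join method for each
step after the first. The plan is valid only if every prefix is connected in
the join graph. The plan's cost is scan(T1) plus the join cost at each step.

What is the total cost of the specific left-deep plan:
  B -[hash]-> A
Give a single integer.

4800

step 1: scan B: cost=400, card=400
step 2: join A via hash
    card(P join A) = 400*250/(50) = 2000
    cost = 400 + 2*250*8 + 400 = 4800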